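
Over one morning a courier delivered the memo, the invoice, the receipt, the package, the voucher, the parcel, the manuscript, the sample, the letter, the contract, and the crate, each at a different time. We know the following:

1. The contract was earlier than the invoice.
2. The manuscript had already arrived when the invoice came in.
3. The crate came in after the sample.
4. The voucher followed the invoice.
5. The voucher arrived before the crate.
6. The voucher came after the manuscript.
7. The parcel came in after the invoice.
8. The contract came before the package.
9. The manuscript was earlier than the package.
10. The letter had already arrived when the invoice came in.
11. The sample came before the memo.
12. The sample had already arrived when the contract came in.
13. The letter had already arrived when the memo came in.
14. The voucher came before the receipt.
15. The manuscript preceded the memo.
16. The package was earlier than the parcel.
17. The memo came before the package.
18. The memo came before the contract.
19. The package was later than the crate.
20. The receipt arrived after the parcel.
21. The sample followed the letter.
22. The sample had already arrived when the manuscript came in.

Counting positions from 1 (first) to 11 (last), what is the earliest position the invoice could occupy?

The contract, the letter, the manuscript, the memo, and the sample must all come before the invoice — 5 forced predecessors.
Nothing else is forced ahead of the invoice, so its earliest slot is position 5 + 1 = 6.

6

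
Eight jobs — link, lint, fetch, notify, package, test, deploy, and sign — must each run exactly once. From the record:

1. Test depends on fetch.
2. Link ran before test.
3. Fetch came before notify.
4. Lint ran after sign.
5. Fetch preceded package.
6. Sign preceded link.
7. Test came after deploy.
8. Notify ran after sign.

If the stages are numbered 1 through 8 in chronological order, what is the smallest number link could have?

2

Sign must come before link — 1 forced predecessor.
Nothing else is forced ahead of link, so its earliest slot is position 1 + 1 = 2.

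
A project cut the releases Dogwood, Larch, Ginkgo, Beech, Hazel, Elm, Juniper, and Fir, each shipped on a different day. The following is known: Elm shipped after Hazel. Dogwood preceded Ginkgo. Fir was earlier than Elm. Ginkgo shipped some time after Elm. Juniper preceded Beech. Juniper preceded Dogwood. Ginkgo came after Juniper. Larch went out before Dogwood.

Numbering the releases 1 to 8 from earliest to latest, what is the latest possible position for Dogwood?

Dogwood must come before Ginkgo — 1 release forced after it.
Everything else can be placed before Dogwood in some valid order, so Dogwood can sit as late as position 8 − 1 = 7.

7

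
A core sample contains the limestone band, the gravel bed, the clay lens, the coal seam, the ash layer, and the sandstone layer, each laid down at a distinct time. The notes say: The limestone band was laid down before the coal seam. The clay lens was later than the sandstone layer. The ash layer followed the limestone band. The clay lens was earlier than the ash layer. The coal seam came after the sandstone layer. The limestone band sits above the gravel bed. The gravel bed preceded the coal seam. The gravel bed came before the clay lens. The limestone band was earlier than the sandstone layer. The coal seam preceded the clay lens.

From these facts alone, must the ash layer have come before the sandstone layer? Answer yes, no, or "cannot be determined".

no

Tracing the constraints gives the sandstone layer → the clay lens → the ash layer, so the sandstone layer must come before the ash layer.
That means the ash layer cannot be before the sandstone layer.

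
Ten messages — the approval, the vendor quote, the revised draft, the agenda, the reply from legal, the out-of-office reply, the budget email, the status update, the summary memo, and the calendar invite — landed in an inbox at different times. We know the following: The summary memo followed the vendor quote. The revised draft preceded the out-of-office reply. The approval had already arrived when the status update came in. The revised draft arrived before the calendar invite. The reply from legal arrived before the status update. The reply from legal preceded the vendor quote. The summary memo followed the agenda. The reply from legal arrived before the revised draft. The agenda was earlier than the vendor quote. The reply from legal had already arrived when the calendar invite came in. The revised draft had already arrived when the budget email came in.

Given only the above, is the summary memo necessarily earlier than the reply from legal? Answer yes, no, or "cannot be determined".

Tracing the constraints gives the reply from legal → the vendor quote → the summary memo, so the reply from legal must come before the summary memo.
That means the summary memo cannot be before the reply from legal.

no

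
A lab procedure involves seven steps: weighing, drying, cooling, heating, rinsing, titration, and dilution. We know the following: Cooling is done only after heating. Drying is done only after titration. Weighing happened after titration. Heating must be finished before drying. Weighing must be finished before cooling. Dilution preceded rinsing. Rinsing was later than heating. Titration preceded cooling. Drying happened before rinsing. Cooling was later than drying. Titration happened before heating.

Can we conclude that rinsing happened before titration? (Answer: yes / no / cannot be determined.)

no

Tracing the constraints gives titration → heating → rinsing, so titration must come before rinsing.
That means rinsing cannot be before titration.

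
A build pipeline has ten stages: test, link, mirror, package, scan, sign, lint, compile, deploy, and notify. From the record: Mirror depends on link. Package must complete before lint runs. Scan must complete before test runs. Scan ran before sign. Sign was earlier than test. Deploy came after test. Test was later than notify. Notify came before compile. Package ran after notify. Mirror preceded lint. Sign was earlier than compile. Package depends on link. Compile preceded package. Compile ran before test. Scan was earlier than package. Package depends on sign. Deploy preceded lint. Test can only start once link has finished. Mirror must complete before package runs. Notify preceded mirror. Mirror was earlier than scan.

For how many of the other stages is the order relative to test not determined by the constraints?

Forced before test: compile, link, mirror, notify, scan, and sign; forced after test: deploy and lint.
That leaves package with no forced order relative to test — 1.

1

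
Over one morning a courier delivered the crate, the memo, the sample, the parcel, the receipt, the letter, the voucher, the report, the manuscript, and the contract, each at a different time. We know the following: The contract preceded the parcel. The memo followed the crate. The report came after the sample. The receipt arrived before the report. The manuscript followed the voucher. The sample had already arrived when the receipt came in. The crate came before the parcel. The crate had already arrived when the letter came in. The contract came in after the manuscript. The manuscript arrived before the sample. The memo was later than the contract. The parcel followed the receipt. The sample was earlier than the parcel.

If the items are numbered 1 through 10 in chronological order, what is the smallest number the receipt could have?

4

The manuscript, the sample, and the voucher must all come before the receipt — 3 forced predecessors.
Nothing else is forced ahead of the receipt, so its earliest slot is position 3 + 1 = 4.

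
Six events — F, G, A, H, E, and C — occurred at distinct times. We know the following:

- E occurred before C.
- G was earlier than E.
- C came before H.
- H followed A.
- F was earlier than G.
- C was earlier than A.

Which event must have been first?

F has a chain of constraints placing it before every other event, so F must be first.

F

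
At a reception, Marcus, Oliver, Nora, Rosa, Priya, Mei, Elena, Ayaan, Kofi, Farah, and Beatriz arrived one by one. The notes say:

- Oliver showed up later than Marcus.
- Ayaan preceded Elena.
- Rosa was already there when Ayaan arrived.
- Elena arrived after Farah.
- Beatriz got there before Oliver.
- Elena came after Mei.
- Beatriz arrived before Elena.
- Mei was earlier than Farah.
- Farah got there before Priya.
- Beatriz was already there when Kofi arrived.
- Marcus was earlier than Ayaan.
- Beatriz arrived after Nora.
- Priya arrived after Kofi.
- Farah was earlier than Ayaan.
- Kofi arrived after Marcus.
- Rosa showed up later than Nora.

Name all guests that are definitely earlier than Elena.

Ayaan, Beatriz, Farah, Marcus, Mei, Nora, Rosa

Directly stated before Elena: Ayaan, Beatriz, Farah, and Mei.
Marcus reaches Elena via Marcus → Ayaan → Elena.
Nora reaches Elena via Nora → Beatriz → Elena.
Rosa reaches Elena via Rosa → Ayaan → Elena.
No chain forces Oliver (or any of the others) ahead of Elena.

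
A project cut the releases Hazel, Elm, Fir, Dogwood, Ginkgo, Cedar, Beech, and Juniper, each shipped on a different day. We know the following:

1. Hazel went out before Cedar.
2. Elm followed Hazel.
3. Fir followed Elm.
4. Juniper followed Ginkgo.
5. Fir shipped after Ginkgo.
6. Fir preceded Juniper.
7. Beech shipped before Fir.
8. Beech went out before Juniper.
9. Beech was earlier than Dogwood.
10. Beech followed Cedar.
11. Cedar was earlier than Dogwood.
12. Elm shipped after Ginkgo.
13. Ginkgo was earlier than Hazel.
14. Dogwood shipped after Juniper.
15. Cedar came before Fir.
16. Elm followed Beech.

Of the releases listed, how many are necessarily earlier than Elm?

Directly stated before Elm: Beech, Ginkgo, and Hazel.
Cedar reaches Elm via Cedar → Beech → Elm.
That's Beech, Cedar, Ginkgo, and Hazel — 4 in all.

4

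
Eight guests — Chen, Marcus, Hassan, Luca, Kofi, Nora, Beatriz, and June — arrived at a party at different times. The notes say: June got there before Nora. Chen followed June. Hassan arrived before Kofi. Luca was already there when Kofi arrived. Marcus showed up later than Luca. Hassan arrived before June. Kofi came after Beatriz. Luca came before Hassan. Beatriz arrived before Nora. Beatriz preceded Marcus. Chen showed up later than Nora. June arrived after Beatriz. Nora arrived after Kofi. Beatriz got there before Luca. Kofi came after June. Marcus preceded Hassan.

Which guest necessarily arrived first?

Beatriz

Beatriz has a chain of constraints placing them before every other guest, so Beatriz must be first.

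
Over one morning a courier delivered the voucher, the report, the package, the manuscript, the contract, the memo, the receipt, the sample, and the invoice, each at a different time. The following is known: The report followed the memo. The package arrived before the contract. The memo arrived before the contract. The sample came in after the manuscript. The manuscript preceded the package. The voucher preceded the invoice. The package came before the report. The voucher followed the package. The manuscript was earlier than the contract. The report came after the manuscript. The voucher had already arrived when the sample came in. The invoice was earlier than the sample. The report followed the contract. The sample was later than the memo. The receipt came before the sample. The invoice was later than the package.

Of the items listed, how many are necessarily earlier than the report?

4

Directly stated before the report: the contract, the manuscript, the memo, and the package.
That's the contract, the manuscript, the memo, and the package — 4 in all.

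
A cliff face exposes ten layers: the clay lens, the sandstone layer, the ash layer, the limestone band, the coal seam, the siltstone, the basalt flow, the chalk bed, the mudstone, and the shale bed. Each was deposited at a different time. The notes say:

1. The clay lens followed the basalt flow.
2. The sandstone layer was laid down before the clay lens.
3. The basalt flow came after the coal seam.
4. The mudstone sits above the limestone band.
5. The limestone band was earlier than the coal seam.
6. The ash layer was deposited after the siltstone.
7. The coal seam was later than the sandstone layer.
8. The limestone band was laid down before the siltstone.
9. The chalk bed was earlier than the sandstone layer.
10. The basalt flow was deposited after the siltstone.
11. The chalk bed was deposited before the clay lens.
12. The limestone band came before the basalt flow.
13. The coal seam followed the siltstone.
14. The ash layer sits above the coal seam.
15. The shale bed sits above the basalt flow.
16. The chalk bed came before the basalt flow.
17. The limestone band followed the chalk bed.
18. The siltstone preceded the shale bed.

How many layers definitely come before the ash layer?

5

Directly stated before the ash layer: the coal seam and the siltstone.
The chalk bed reaches the ash layer via the chalk bed → the sandstone layer → the coal seam → the ash layer.
The limestone band reaches the ash layer via the limestone band → the siltstone → the ash layer.
The sandstone layer reaches the ash layer via the sandstone layer → the coal seam → the ash layer.
That's the chalk bed, the coal seam, the limestone band, the sandstone layer, and the siltstone — 5 in all.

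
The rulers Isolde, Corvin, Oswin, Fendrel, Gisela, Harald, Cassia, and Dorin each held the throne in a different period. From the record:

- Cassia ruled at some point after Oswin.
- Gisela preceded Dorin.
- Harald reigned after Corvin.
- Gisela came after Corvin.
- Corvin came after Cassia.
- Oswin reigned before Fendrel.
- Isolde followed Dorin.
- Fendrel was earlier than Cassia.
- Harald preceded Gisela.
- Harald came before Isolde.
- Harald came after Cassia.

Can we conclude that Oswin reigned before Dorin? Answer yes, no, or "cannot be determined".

yes

Chain the constraints: Oswin → Cassia → Harald → Gisela → Dorin. Each link is directly stated, so Oswin comes before Dorin.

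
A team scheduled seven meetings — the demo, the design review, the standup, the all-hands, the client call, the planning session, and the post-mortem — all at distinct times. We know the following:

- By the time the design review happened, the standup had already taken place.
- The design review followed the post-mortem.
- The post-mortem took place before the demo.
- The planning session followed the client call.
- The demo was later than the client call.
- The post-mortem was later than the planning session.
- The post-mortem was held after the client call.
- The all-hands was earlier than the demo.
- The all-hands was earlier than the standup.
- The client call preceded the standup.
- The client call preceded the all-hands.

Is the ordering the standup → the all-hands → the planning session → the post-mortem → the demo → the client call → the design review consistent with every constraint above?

no

The constraints require the client call before the post-mortem, but in the proposed sequence the post-mortem appears ahead of the client call. That one violation is enough.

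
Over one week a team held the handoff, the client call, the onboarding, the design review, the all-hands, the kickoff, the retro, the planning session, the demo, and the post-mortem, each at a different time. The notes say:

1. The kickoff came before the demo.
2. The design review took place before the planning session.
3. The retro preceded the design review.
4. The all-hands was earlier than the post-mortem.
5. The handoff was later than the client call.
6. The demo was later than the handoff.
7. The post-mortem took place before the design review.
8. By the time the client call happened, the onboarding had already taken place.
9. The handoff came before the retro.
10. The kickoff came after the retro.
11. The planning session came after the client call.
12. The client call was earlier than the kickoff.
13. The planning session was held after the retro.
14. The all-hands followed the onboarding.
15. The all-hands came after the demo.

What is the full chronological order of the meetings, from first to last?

The constraints fix every adjacent pair, so only one ordering works:
the onboarding → the client call → the handoff → the retro → the kickoff → the demo → the all-hands → the post-mortem → the design review → the planning session.

the onboarding, the client call, the handoff, the retro, the kickoff, the demo, the all-hands, the post-mortem, the design review, the planning session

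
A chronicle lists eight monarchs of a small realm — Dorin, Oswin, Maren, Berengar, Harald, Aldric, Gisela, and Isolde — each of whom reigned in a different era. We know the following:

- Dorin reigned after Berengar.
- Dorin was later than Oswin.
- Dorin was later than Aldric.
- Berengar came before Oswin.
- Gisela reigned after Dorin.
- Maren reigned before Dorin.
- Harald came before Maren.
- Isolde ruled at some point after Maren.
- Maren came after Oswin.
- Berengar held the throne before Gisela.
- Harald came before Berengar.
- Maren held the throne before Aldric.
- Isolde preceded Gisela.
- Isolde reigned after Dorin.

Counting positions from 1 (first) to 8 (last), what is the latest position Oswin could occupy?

Oswin must come before Aldric, Dorin, Gisela, Isolde, and Maren — 5 rulers forced after them.
Everything else can be placed before Oswin in some valid order, so Oswin can sit as late as position 8 − 5 = 3.

3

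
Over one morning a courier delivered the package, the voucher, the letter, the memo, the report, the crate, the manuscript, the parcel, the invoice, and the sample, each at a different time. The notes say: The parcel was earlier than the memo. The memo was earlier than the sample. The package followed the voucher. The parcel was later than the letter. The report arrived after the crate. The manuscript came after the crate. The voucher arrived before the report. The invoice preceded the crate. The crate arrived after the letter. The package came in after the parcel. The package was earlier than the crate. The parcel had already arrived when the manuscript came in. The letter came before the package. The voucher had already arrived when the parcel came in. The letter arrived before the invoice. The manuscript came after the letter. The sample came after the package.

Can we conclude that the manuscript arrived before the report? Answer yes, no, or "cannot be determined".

cannot be determined

No chain of stated constraints runs from the manuscript to the report, and none runs from the report to the manuscript either.
So the relative order of the manuscript and the report is not fixed by the given facts.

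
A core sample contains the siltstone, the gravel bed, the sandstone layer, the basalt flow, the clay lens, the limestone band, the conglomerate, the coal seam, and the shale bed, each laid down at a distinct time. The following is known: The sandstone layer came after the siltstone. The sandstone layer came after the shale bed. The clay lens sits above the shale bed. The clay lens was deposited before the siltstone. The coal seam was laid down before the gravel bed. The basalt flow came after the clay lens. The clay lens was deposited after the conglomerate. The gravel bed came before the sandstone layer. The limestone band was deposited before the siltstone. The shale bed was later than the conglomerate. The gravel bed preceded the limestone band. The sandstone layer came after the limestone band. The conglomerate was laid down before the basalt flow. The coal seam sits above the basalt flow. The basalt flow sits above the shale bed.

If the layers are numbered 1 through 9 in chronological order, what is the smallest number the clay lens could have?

The conglomerate and the shale bed must both come before the clay lens — 2 forced predecessors.
Nothing else is forced ahead of the clay lens, so its earliest slot is position 2 + 1 = 3.

3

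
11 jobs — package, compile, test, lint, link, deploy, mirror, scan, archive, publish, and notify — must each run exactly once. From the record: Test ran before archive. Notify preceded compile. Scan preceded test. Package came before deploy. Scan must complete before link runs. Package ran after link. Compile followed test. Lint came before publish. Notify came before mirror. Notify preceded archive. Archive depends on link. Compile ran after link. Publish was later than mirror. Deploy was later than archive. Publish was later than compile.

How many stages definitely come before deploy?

Directly stated before deploy: archive and package.
Link reaches deploy via link → archive → deploy.
Notify reaches deploy via notify → archive → deploy.
Scan reaches deploy via scan → link → archive → deploy.
Likewise test reaches deploy by chaining the stated constraints.
No chain forces compile (or any of the others) ahead of deploy.
That's archive, link, notify, package, scan, and test — 6 in all.

6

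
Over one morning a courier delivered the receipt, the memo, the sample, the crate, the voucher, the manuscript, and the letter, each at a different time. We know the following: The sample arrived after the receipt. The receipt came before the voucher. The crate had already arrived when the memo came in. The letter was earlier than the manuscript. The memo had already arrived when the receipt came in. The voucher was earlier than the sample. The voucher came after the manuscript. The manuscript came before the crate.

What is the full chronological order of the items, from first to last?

the letter, the manuscript, the crate, the memo, the receipt, the voucher, the sample

The constraints fix every adjacent pair, so only one ordering works:
the letter → the manuscript → the crate → the memo → the receipt → the voucher → the sample.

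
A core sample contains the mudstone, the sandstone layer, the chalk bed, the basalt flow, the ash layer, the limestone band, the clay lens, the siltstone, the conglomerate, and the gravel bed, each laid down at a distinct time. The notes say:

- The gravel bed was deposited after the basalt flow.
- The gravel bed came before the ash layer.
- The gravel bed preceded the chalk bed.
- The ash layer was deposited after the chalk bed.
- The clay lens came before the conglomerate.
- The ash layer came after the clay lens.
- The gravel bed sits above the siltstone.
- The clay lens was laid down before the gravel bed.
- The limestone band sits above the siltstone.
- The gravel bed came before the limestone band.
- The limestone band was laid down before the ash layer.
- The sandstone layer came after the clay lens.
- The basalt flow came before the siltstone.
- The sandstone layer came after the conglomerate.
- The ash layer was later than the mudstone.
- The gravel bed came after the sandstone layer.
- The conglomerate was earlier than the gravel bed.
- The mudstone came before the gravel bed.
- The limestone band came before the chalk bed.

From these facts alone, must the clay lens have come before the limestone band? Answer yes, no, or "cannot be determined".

Chain the constraints: the clay lens → the gravel bed → the limestone band. Each link is directly stated, so the clay lens comes before the limestone band.

yes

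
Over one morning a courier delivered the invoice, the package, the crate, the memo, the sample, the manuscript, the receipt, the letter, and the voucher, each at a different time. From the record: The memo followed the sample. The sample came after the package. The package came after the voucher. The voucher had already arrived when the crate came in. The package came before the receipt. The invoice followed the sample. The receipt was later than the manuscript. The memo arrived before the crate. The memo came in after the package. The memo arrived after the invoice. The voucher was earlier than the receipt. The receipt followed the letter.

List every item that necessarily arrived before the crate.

the invoice, the memo, the package, the sample, the voucher

Directly stated before the crate: the memo and the voucher.
The invoice reaches the crate via the invoice → the memo → the crate.
The package reaches the crate via the package → the memo → the crate.
The sample reaches the crate via the sample → the memo → the crate.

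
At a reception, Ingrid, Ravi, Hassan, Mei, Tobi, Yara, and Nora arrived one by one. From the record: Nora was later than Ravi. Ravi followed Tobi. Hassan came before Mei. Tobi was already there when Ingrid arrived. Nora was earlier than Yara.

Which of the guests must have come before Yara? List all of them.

Directly stated before Yara: Nora.
Ravi reaches Yara via Ravi → Nora → Yara.
Tobi reaches Yara via Tobi → Ravi → Nora → Yara.
No chain forces Ingrid (or any of the others) ahead of Yara.

Nora, Ravi, Tobi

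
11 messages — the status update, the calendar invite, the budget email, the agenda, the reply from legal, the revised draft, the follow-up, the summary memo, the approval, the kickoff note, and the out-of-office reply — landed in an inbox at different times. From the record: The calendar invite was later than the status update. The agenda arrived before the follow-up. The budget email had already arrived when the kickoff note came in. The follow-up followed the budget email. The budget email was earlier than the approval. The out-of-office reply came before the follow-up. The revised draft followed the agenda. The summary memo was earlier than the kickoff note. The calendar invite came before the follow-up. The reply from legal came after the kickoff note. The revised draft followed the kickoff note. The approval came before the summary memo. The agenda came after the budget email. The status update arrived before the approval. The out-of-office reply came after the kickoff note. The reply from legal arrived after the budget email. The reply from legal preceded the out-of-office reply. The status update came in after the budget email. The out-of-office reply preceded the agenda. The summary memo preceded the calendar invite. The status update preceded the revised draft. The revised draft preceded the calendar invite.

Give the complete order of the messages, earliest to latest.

the budget email, the status update, the approval, the summary memo, the kickoff note, the reply from legal, the out-of-office reply, the agenda, the revised draft, the calendar invite, the follow-up

The constraints fix every adjacent pair, so only one ordering works:
the budget email → the status update → the approval → the summary memo → the kickoff note → the reply from legal → the out-of-office reply → the agenda → the revised draft → the calendar invite → the follow-up.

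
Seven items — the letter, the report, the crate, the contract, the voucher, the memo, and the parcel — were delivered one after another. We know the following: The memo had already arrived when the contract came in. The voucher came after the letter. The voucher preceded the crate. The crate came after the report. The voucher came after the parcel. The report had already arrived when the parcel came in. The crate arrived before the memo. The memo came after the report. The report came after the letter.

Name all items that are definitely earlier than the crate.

the letter, the parcel, the report, the voucher

Directly stated before the crate: the report and the voucher.
The letter reaches the crate via the letter → the voucher → the crate.
The parcel reaches the crate via the parcel → the voucher → the crate.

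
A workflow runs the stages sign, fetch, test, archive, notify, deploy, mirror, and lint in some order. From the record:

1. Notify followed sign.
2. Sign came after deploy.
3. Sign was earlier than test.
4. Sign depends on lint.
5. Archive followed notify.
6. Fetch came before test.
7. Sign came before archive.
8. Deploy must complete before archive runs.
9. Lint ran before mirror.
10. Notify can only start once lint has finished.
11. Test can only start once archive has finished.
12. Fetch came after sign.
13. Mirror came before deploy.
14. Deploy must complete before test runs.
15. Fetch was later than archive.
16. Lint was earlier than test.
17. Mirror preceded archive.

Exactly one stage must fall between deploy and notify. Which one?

Tracing the constraints gives deploy → sign → notify, so sign sits after deploy and before notify.
No other stage is forced both after deploy and before notify.

sign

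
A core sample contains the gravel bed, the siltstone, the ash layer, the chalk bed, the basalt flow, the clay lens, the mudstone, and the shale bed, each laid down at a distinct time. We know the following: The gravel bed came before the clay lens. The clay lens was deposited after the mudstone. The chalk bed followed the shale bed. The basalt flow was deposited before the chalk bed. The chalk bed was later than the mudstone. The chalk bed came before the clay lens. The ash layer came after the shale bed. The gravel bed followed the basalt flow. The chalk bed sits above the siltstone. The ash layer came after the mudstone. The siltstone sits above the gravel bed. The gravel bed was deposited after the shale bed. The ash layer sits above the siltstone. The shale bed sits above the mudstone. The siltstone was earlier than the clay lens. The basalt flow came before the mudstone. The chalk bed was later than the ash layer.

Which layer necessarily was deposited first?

The basalt flow has a chain of constraints placing it before every other layer, so the basalt flow must be first.

the basalt flow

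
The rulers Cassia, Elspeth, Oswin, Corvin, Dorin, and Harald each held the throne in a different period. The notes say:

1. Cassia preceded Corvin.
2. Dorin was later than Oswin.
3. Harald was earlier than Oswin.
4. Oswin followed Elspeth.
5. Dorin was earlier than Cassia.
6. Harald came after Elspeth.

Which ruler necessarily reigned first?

Elspeth has a chain of constraints placing them before every other ruler, so Elspeth must be first.

Elspeth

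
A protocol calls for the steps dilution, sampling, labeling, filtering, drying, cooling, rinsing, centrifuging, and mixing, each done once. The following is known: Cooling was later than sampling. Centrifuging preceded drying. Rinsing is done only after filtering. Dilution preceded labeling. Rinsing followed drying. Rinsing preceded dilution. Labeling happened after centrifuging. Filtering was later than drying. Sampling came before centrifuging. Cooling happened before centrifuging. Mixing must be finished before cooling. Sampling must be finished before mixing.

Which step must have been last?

labeling

Every other step has a chain of constraints placing it before labeling, so labeling is last.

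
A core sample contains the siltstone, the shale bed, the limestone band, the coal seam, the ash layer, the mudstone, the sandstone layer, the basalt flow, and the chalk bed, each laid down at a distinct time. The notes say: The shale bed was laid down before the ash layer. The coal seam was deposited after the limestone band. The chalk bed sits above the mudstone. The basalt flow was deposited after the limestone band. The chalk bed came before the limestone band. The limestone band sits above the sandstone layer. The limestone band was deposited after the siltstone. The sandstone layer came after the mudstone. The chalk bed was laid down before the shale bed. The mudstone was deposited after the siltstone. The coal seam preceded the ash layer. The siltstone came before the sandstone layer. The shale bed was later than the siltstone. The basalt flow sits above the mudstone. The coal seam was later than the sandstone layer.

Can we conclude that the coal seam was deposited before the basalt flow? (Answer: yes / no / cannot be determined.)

No chain of stated constraints runs from the coal seam to the basalt flow, and none runs from the basalt flow to the coal seam either.
So the relative order of the coal seam and the basalt flow is not fixed by the given facts.

cannot be determined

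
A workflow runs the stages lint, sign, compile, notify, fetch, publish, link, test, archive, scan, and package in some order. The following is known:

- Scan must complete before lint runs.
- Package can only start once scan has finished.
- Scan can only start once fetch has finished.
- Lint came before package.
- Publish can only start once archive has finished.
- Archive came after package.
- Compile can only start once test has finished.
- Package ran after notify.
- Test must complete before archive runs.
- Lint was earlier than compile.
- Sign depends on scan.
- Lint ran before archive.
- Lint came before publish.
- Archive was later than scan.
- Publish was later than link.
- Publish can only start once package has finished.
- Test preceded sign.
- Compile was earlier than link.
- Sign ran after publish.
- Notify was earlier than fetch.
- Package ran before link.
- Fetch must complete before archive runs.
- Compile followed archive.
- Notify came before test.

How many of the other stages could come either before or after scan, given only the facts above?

1

Forced before scan: fetch and notify; forced after scan: archive, compile, link, lint, package, publish, and sign.
That leaves test with no forced order relative to scan — 1.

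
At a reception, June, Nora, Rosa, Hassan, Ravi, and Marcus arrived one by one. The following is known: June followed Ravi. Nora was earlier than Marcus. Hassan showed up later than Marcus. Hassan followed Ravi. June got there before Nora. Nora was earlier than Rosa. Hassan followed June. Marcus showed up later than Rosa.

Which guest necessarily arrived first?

Ravi

Ravi has a chain of constraints placing them before every other guest, so Ravi must be first.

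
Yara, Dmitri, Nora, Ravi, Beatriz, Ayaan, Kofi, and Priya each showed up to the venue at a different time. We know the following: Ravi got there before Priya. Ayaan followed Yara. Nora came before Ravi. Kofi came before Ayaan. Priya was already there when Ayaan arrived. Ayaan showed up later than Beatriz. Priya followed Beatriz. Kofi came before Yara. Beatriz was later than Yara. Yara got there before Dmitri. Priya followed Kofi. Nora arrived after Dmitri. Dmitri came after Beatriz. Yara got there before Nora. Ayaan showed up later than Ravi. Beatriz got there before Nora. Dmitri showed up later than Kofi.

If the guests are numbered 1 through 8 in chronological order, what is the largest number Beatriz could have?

3

Beatriz must come before Ayaan, Dmitri, Nora, Priya, and Ravi — 5 guests forced after them.
Everything else can be placed before Beatriz in some valid order, so Beatriz can sit as late as position 8 − 5 = 3.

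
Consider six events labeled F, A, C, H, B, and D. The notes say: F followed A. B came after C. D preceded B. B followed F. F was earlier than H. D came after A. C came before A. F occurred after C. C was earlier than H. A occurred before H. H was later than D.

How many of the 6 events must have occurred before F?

2

Directly stated before F: A and C.
That's A and C — 2 in all.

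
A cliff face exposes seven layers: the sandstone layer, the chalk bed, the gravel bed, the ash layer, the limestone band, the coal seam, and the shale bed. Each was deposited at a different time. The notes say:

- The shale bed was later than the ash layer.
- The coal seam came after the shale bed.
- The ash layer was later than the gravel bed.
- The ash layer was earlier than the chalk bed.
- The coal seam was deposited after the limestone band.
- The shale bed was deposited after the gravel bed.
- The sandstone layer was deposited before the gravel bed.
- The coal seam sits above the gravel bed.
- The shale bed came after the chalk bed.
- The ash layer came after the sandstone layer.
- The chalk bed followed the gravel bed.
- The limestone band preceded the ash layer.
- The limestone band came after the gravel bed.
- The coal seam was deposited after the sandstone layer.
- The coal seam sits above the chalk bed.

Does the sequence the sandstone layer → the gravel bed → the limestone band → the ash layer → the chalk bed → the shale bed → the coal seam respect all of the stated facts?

Check each stated constraint against the proposed order — e.g. the gravel bed is ahead of the coal seam; the sandstone layer is ahead of the coal seam. Every pair is in the required order; nothing is violated.

yes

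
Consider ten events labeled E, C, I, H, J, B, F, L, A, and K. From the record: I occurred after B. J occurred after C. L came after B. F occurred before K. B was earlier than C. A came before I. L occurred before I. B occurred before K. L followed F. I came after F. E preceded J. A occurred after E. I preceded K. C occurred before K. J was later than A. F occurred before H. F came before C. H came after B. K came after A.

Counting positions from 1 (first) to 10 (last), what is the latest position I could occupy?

9

I must come before K — 1 event forced after it.
Everything else can be placed before I in some valid order, so I can sit as late as position 10 − 1 = 9.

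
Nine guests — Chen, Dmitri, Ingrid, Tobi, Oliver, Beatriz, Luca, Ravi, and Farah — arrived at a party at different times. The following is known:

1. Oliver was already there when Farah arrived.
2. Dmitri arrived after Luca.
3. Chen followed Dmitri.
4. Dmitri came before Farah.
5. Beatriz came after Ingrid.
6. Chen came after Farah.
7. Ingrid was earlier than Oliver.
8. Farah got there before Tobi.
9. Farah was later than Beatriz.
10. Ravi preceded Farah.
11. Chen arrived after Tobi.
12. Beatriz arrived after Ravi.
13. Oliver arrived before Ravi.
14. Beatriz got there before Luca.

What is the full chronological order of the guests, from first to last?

Ingrid, Oliver, Ravi, Beatriz, Luca, Dmitri, Farah, Tobi, Chen

The constraints fix every adjacent pair, so only one ordering works:
Ingrid → Oliver → Ravi → Beatriz → Luca → Dmitri → Farah → Tobi → Chen.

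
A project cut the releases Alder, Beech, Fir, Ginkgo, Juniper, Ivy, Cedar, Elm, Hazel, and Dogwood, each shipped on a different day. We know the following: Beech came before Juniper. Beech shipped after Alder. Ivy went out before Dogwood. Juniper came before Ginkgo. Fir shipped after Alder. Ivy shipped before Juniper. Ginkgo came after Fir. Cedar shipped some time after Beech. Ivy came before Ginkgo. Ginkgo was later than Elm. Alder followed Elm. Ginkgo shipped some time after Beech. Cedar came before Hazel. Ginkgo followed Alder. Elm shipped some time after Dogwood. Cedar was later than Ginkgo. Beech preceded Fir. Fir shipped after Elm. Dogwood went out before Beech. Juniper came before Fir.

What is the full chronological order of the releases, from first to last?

Ivy, Dogwood, Elm, Alder, Beech, Juniper, Fir, Ginkgo, Cedar, Hazel

The constraints fix every adjacent pair, so only one ordering works:
Ivy → Dogwood → Elm → Alder → Beech → Juniper → Fir → Ginkgo → Cedar → Hazel.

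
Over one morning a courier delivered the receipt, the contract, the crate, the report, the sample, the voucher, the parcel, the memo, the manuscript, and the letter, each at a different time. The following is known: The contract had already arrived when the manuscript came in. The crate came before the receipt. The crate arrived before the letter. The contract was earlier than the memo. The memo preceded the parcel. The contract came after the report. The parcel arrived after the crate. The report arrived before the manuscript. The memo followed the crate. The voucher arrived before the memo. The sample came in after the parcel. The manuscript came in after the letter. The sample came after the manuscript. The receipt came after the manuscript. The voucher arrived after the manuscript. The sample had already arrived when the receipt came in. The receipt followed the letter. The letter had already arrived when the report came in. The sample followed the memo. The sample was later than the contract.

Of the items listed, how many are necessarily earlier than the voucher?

Directly stated before the voucher: the manuscript.
The contract reaches the voucher via the contract → the manuscript → the voucher.
The crate reaches the voucher via the crate → the letter → the manuscript → the voucher.
The letter reaches the voucher via the letter → the manuscript → the voucher.
Likewise the report reaches the voucher by chaining the stated constraints.
That's the contract, the crate, the letter, the manuscript, and the report — 5 in all.

5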